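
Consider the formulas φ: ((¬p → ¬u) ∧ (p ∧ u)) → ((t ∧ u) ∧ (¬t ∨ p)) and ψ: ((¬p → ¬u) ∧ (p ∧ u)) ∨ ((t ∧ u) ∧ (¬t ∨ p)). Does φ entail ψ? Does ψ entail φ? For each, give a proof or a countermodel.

[⇒] This fails. Under p = F, u = F, t = F, the left side is true but the right side is false.

[⇐] This fails. Under p = T, u = T, t = F, the left side is false but the right side is true.

(⇒) fails and (⇐) fails.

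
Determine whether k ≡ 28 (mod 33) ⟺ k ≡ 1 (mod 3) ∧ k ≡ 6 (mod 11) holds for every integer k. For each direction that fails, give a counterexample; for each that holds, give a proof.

Forward direction. Suppose k ≡ 28 (mod 33); write k = 33j + 28. Since 3 ∣ 33, reducing mod 3 gives k ≡ 28 ≡ 1 (mod 3); since 11 ∣ 33, reducing mod 11 gives k ≡ 28 ≡ 6 (mod 11).

Converse. If k ≡ 1 (mod 3) and k ≡ 6 (mod 11), then by the Chinese remainder theorem k ≡ 28 (mod 33). This is exactly k ≡ 28 (mod 33).

Both implications hold.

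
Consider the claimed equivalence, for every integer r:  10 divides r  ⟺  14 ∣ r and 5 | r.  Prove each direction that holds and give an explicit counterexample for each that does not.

(⇒) This fails: take r = 10. Certainly 10 ∣ 10, but 14 ∤ 10.

(⇐) Suppose 14 ∣ r and 5 ∣ r. Any common multiple of 14 and 5 is a multiple of their lcm; here gcd(14, 5) = 1, so lcm(14, 5) = 14·5 = 70, so 70 ∣ r. Since 10 ∣ 70, it follows that 10 ∣ r.

The forward direction fails; the converse holds.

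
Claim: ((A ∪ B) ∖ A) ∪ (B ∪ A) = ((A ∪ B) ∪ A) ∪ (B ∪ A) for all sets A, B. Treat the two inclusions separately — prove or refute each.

The two sets are equal.

Forward inclusion. Let x ∈ ((A ∪ B) ∖ A) ∪ (B ∪ A). Then either x ∈ A and x ∉ B; or x ∈ B and x ∉ A; or x ∈ A ∩ B. In each case x ∈ ((A ∪ B) ∪ A) ∪ (B ∪ A), so ((A ∪ B) ∖ A) ∪ (B ∪ A) ⊆ ((A ∪ B) ∪ A) ∪ (B ∪ A).

Reverse inclusion. Let x ∈ ((A ∪ B) ∪ A) ∪ (B ∪ A). Then either x ∈ A and x ∉ B; or x ∈ B and x ∉ A; or x ∈ A ∩ B. In each case x ∈ ((A ∪ B) ∖ A) ∪ (B ∪ A), so ((A ∪ B) ∪ A) ∪ (B ∪ A) ⊆ ((A ∪ B) ∖ A) ∪ (B ∪ A).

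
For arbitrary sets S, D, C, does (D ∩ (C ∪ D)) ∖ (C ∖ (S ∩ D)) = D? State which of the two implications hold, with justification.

The sets are not equal: only the forward inclusion holds.

(⊆) Let x ∈ (D ∩ (C ∪ D)) ∖ (C ∖ (S ∩ D)). Then either x ∈ D and x ∉ S, C; or x ∈ S ∩ D and x ∉ C; or x ∈ S ∩ D ∩ C. In each case x ∈ D, so (D ∩ (C ∪ D)) ∖ (C ∖ (S ∩ D)) ⊆ D.

(⊇) This inclusion fails. Take S = ∅, D = {1}, C = {1}; then 1 ∈ D but 1 ∉ (D ∩ (C ∪ D)) ∖ (C ∖ (S ∩ D)).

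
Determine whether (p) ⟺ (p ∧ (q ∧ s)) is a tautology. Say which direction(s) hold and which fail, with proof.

Not equivalent: only (⇐) holds.

[⇒] This fails. Under q = F, p = T, s = F, the left side is true but the right side is false.

[⇐] Assume the antecedent. If q is true, the antecedent forces (q = T, p = T, s = T), and p holds there. If q is false, the antecedent cannot hold. Either way p holds.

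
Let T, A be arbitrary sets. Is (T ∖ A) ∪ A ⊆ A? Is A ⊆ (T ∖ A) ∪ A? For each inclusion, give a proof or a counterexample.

Only the reverse inclusion holds.

(⟹) This inclusion fails. Take T = {1}, A = ∅; then 1 ∈ (T ∖ A) ∪ A but 1 ∉ A.

(⟸) Let x ∈ A. Then either x ∈ A and x ∉ T; or x ∈ T ∩ A. In each case x ∈ (T ∖ A) ∪ A, so A ⊆ (T ∖ A) ∪ A.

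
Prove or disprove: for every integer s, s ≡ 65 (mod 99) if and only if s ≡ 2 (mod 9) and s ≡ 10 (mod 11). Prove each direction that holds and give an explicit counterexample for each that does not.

(⟹) Suppose s ≡ 65 (mod 99); write s = 99j + 65. Since 9 ∣ 99, reducing mod 9 gives s ≡ 65 ≡ 2 (mod 9); since 11 ∣ 99, reducing mod 11 gives s ≡ 65 ≡ 10 (mod 11).

(⟸) Conversely, if s ≡ 2 (mod 9) and s ≡ 10 (mod 11), then by the Chinese remainder theorem s ≡ 65 (mod 99). This is exactly s ≡ 65 (mod 99).

Both directions hold; the statement is true.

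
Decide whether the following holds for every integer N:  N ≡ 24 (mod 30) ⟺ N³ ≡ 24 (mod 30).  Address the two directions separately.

[⇒] Suppose N ≡ 24 (mod 30). Write N = 30j + 24. Then (30j + 24)³ = 27000j³ + 64800j² + 51840j + 13824 = 30(900j³ + 2160j² + 1728j + 460) + 24, so N³ ≡ 24 (mod 30).

[⇐] Conversely, suppose N³ ≡ 24 (mod 30). The only residue r in {0, …, 29} with r³ ≡ 24 (mod 30) is r = 24, so N ≡ 24 (mod 30).

Both directions hold.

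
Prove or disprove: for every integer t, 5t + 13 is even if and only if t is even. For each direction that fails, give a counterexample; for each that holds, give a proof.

(→) This fails: t = 7 gives 5t + 13 = 48, which is even, but 7 is odd, not even.

(←) This also fails: t = 0 is even, but 5t + 13 = 13 is odd, not even.

Both directions fail.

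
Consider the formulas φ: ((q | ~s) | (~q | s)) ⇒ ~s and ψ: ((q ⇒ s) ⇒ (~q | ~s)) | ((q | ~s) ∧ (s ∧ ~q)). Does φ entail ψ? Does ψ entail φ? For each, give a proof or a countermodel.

(⇐) This fails. Under s = T, q = F, the left side is false but the right side is true.

(⇒) Assume the antecedent. If s is true, the antecedent cannot hold. If s is false, the consequent reduces to true regardless of the other variables. Either way the consequent holds.

Only the forward implication holds.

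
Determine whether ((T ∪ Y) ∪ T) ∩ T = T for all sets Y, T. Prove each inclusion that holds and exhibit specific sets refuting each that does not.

Both inclusions hold; the sets are equal.

(⊆) Let x ∈ ((T ∪ Y) ∪ T) ∩ T. Then either x ∈ T and x ∉ Y; or x ∈ Y ∩ T. In each case x ∈ T, so ((T ∪ Y) ∪ T) ∩ T ⊆ T.

(⊇) Let x ∈ T. Then either x ∈ T and x ∉ Y; or x ∈ Y ∩ T. In each case x ∈ ((T ∪ Y) ∪ T) ∩ T, so T ⊆ ((T ∪ Y) ∪ T) ∩ T.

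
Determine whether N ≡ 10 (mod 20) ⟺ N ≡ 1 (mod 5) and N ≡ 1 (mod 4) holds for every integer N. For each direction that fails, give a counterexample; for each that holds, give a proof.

[⇒] This fails: N = 10 gives 10 ≡ 10 (mod 20) but 10 ≡ 0 (mod 5), so the conjunction on the right does not hold.

[⇐] This fails: N = 1 satisfies both congruences on the right (1 ≡ 1 mod 5 and 1 ≡ 1 mod 4) yet 1 ≡ 1 (mod 20), not 10.

Neither implication holds.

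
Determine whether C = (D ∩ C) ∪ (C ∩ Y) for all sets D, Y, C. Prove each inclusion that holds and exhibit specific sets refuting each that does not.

(⊆) fails; (⊇) holds.

(⟸) Let x ∈ (D ∩ C) ∪ (C ∩ Y). Then either x ∈ D ∩ C and x ∉ Y; or x ∈ Y ∩ C and x ∉ D; or x ∈ D ∩ Y ∩ C. In each case x ∈ C, so (D ∩ C) ∪ (C ∩ Y) ⊆ C.

(⟹) This inclusion fails. Take D = ∅, Y = ∅, C = {1}; then 1 ∈ C but 1 ∉ (D ∩ C) ∪ (C ∩ Y).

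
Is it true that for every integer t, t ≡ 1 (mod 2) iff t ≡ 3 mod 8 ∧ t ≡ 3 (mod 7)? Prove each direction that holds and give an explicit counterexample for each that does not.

[⇐] If t ≡ 3 (mod 8) and t ≡ 3 (mod 7), then by the Chinese remainder theorem t ≡ 3 (mod 56). Since 3 ≡ 1 (mod 2) and 2 ∣ 56, we get t ≡ 1 (mod 2).

[⇒] This fails: t = 1 gives 1 ≡ 1 (mod 2) but 1 ≡ 1 (mod 8), so the conjunction on the right does not hold.

Only the reverse direction holds.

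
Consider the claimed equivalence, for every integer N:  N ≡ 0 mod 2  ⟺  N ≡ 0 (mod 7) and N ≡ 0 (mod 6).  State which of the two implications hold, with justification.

Only the reverse direction holds.

[⇐] If N ≡ 0 (mod 7) and N ≡ 0 (mod 6), then by the Chinese remainder theorem N ≡ 0 (mod 42). Since 0 ≡ 0 (mod 2) and 2 ∣ 42, we get N ≡ 0 (mod 2).

[⇒] This fails: N = 2 gives 2 ≡ 0 (mod 2) but 2 ≡ 2 (mod 7), so the conjunction on the right does not hold.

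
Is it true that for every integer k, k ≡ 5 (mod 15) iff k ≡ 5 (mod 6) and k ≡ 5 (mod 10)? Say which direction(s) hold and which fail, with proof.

(→) This fails: k = 20 gives 20 ≡ 5 (mod 15) but 20 ≡ 2 (mod 6), so the conjunction on the right does not hold.

(←) Conversely, if k ≡ 5 (mod 6) and k ≡ 5 (mod 10), then by the Chinese remainder theorem k ≡ 5 (mod 30). Since 5 ≡ 5 (mod 15) and 15 ∣ 30, we get k ≡ 5 (mod 15).

Not equivalent: only (⇐) holds.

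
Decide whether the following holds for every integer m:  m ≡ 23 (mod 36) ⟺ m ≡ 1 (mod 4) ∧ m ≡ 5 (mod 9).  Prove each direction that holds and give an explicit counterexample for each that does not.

Neither implication holds.

(→) This fails: m = 23 gives 23 ≡ 23 (mod 36) but 23 ≡ 3 (mod 4), so the conjunction on the right does not hold.

(←) This fails: m = 5 satisfies both congruences on the right (5 ≡ 1 mod 4 and 5 ≡ 5 mod 9) yet 5 ≡ 5 (mod 36), not 23.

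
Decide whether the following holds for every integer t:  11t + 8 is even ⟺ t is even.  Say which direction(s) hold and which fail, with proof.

(⇐) Suppose t is even; write t = 2j. Then 11t + 8 = 11·(2j) + 8 = 2·11j + 8, which is even.

(⇒) Suppose 11t + 8 is even. Since 11 is odd, 11t and t have the same parity, so 11t + 8 ≡ t + 8 (mod 2). As 8 is even, 11t + 8 is even exactly when t is even. Thus t is even.

Equivalent; both directions hold.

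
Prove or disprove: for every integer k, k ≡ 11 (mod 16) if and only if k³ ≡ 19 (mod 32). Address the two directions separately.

The forward direction fails; the converse holds.

Forward direction. This fails: take k = 27. Then 27 ≡ 11 (mod 16), but 27³ = 19683 ≡ 3 (mod 32), not 19.

Converse. The residues r modulo 32 with r³ ≡ 19 (mod 32) are exactly {11}, and each is ≡ 11 (mod 16).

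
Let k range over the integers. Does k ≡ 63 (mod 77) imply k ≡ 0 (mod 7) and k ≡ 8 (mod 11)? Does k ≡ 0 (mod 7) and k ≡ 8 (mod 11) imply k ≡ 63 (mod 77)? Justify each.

Both directions hold; the statement is true.

[⇒] Suppose k ≡ 63 (mod 77); write k = 77j + 63. Since 7 ∣ 77, reducing mod 7 gives k ≡ 63 ≡ 0 (mod 7); since 11 ∣ 77, reducing mod 11 gives k ≡ 63 ≡ 8 (mod 11).

[⇐] Conversely, if k ≡ 0 (mod 7) and k ≡ 8 (mod 11), then by the Chinese remainder theorem k ≡ 63 (mod 77). This is exactly k ≡ 63 (mod 77).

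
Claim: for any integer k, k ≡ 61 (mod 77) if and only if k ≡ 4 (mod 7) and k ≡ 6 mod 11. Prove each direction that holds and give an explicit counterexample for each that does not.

Neither direction holds.

(⇒) This fails: k = 61 gives 61 ≡ 61 (mod 77) but 61 ≡ 5 (mod 7), so the conjunction on the right does not hold.

(⇐) This fails: k = 39 satisfies both congruences on the right (39 ≡ 4 mod 7 and 39 ≡ 6 mod 11) yet 39 ≡ 39 (mod 77), not 61.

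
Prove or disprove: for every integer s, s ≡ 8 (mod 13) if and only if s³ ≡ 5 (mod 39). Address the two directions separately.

(⟹) This fails: take s = 21. Then 21 ≡ 8 (mod 13), but 21³ = 9261 ≡ 18 (mod 39), not 5.

(⟸) This fails: take s = 11. Then 11³ = 1331 ≡ 5 (mod 39), yet 11 ≡ 11 (mod 13), not 8.

Neither direction holds.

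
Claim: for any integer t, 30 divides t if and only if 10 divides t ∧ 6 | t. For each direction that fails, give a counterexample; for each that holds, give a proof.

Both directions hold; the statement is true.

(→) If 30 ∣ t, write t = 30q. Since 30 = 3·10, t = 10·(3q), so 10 ∣ t; and since 30 = 5·6, t = 6·(5q), so 6 ∣ t.

(←) Suppose 10 ∣ t and 6 ∣ t. Any common multiple of 10 and 6 is a multiple of their lcm; here lcm(10, 6) = 10·6/gcd(10, 6) = 60/2 = 30, so 30 ∣ t.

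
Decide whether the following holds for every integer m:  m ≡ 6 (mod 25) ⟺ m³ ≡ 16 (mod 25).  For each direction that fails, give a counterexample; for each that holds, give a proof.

(→) Suppose m ≡ 6 (mod 25). Write m = 25j + 6. Then (25j + 6)³ = 15625j³ + 11250j² + 2700j + 216 = 25(625j³ + 450j² + 108j + 8) + 16, so m³ ≡ 16 (mod 25).

(←) Conversely, suppose m³ ≡ 16 (mod 25). The only residue r in {0, …, 24} with r³ ≡ 16 (mod 25) is r = 6, so m ≡ 6 (mod 25).

The biconditional holds.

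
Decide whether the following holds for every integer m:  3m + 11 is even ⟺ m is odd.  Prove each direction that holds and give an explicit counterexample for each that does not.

Both implications hold.

(→) Suppose 3m + 11 is even. Since 3 is odd, 3m and m have the same parity, so 3m + 11 ≡ m + 11 (mod 2). As 11 is odd, 3m + 11 is even exactly when m is odd. Thus m is odd.

(←) Conversely, suppose m is odd; write m = 2j + 1. Then 3m + 11 = 3·(2j + 1) + 11 = 2·3j + 14, which is even.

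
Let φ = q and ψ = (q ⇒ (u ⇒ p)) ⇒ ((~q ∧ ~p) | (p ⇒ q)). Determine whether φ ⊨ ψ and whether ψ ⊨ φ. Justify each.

Not equivalent: only (⇒) holds.

Forward direction. Assume the antecedent. If u is true, the antecedent forces (u = T, q = T, p = F) or (u = T, q = T, p = T), and the consequent holds there. If u is false, the antecedent forces (u = F, q = T, p = F) or (u = F, q = T, p = T), and the consequent holds there. Either way the consequent holds.

Converse. This fails. Under u = F, q = F, p = F, the left side is false but the right side is true.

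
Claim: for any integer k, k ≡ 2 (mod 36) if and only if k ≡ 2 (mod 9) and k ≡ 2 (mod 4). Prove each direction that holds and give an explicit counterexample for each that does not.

Equivalent; both directions hold.

(←) If k ≡ 2 (mod 9) and k ≡ 2 (mod 4), then by the Chinese remainder theorem k ≡ 2 (mod 36). This is exactly k ≡ 2 (mod 36).

(→) Suppose k ≡ 2 (mod 36); write k = 36j + 2. Since 9 ∣ 36, reducing mod 9 gives k ≡ 2 (mod 9); since 4 ∣ 36, reducing mod 4 gives k ≡ 2 (mod 4).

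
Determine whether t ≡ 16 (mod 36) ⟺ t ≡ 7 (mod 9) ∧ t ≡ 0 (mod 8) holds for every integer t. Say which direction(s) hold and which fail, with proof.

(→) This fails: t = 52 gives 52 ≡ 16 (mod 36) but 52 ≡ 4 (mod 8), so the conjunction on the right does not hold.

(←) Conversely, if t ≡ 7 (mod 9) and t ≡ 0 (mod 8), then by the Chinese remainder theorem t ≡ 16 (mod 72). Since 16 ≡ 16 (mod 36) and 36 ∣ 72, we get t ≡ 16 (mod 36).

Only the reverse direction holds.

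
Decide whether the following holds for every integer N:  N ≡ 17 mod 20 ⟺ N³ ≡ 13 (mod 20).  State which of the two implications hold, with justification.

(⇐) Suppose N³ ≡ 13 (mod 20). The only residue r in {0, …, 19} with r³ ≡ 13 (mod 20) is r = 17, so N ≡ 17 (mod 20).

(⇒) Suppose N ≡ 17 mod 20. Write N = 20j + 17. Then (20j + 17)³ = 8000j³ + 20400j² + 17340j + 4913 = 20(400j³ + 1020j² + 867j + 245) + 13, so N³ ≡ 13 (mod 20).

Both directions hold.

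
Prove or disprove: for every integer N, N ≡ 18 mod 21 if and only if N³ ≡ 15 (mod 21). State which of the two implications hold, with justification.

Not equivalent: only (⇒) holds.

(⟸) This fails: take N = 9. Then 9³ = 729 ≡ 15 (mod 21), yet 9 ≡ 9 (mod 21), not 18.

(⟹) Suppose N ≡ 18 mod 21. Write N = 21j + 18. Then (21j + 18)³ = 9261j³ + 23814j² + 20412j + 5832 = 21(441j³ + 1134j² + 972j + 277) + 15, so N³ ≡ 15 (mod 21).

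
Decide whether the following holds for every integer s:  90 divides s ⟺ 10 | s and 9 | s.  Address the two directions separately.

Equivalent; both directions hold.

(⟹) If 90 ∣ s, write s = 90q. Since 90 = 9·10, s = 10·(9q), so 10 ∣ s; and since 90 = 10·9, s = 9·(10q), so 9 ∣ s.

(⟸) Suppose 10 ∣ s and 9 ∣ s. Any common multiple of 10 and 9 is a multiple of their lcm; here gcd(10, 9) = 1, so lcm(10, 9) = 10·9 = 90, so 90 ∣ s.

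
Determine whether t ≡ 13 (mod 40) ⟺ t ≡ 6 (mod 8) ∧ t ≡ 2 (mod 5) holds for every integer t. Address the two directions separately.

(⇒) fails and (⇐) fails.

(⟹) This fails: t = 13 gives 13 ≡ 13 (mod 40) but 13 ≡ 5 (mod 8), so the conjunction on the right does not hold.

(⟸) This fails: t = 22 satisfies both congruences on the right (22 ≡ 6 mod 8 and 22 ≡ 2 mod 5) yet 22 ≡ 22 (mod 40), not 13.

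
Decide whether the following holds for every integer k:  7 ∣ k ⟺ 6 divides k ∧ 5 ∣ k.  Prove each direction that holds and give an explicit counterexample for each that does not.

Neither implication holds.

Forward direction. This fails: take k = 7. Certainly 7 ∣ 7, but 6 ∤ 7.

Converse. This fails: take k = 30. Both 6 ∣ 30 and 5 ∣ 30, yet 30 is not a multiple of 7 (since 30 = 4·7 + 2), so 7 ∤ 30.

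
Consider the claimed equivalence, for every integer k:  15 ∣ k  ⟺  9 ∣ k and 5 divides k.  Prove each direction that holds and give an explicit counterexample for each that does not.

(⟹) This fails: take k = 15. Certainly 15 ∣ 15, but 9 ∤ 15.

(⟸) Suppose 9 ∣ k and 5 ∣ k. Any common multiple of 9 and 5 is a multiple of their lcm; here gcd(9, 5) = 1, so lcm(9, 5) = 9·5 = 45, so 45 ∣ k. Since 15 ∣ 45, it follows that 15 ∣ k.

The forward direction fails; the converse holds.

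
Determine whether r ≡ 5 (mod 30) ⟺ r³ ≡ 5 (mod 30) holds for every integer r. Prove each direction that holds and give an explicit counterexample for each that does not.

The biconditional holds.

(⟹) Suppose r ≡ 5 (mod 30). Write r = 30j + 5. Then (30j + 5)³ = 27000j³ + 13500j² + 2250j + 125 = 30(900j³ + 450j² + 75j + 4) + 5, so r³ ≡ 5 (mod 30).

(⟸) Conversely, suppose r³ ≡ 5 (mod 30). The only residue r in {0, …, 29} with r³ ≡ 5 (mod 30) is r = 5, so r ≡ 5 (mod 30).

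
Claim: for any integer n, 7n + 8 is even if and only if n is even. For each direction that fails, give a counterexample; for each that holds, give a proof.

Both directions hold; the statement is true.

(⇐) Suppose n is even; write n = 2j. Then 7n + 8 = 7·(2j) + 8 = 2·7j + 8, which is even.

(⇒) Suppose 7n + 8 is even. Since 7 is odd, 7n and n have the same parity, so 7n + 8 ≡ n + 8 (mod 2). As 8 is even, 7n + 8 is even exactly when n is even. Thus n is even.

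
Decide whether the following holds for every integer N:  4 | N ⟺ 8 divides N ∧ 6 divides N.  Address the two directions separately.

(→) This fails: take N = 4. Certainly 4 ∣ 4, but 8 ∤ 4.

(←) Suppose 8 ∣ N and 6 ∣ N. Any common multiple of 8 and 6 is a multiple of their lcm; here lcm(8, 6) = 8·6/gcd(8, 6) = 48/2 = 24, so 24 ∣ N. Since 4 ∣ 24, it follows that 4 ∣ N.

Only the converse holds.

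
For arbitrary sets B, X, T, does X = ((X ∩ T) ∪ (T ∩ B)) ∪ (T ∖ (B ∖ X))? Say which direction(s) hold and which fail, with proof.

Forward inclusion. This inclusion fails. Take B = ∅, X = {1}, T = ∅; then 1 ∈ X but 1 ∉ ((X ∩ T) ∪ (T ∩ B)) ∪ (T ∖ (B ∖ X)).

Reverse inclusion. This inclusion fails. Take B = ∅, X = ∅, T = {1}; then 1 ∈ ((X ∩ T) ∪ (T ∩ B)) ∪ (T ∖ (B ∖ X)) but 1 ∉ X.

Both inclusions fail.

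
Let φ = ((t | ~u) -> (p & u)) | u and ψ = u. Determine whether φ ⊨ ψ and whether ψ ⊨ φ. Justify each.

Both directions hold.

(⟹) Assume the antecedent. If p is true, the antecedent forces (p = T, u = T, t = F) or (p = T, u = T, t = T), and u holds there. If p is false, the antecedent forces (p = F, u = T, t = F) or (p = F, u = T, t = T), and u holds there. Either way u holds.

(⟸) Assume the antecedent. If p is true, the antecedent forces (p = T, u = T, t = F) or (p = T, u = T, t = T), and ((t | ~u) -> (p & u)) | u holds there. If p is false, the antecedent forces (p = F, u = T, t = F) or (p = F, u = T, t = T), and ((t | ~u) -> (p & u)) | u holds there. Either way ((t | ~u) -> (p & u)) | u holds.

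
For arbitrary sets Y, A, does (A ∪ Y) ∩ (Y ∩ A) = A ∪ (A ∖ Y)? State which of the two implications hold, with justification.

Forward inclusion. Let x ∈ (A ∪ Y) ∩ (Y ∩ A). Then x ∈ Y ∩ A, from which x ∈ A ∪ (A ∖ Y).

Reverse inclusion. This inclusion fails. Take Y = ∅, A = {1}; then 1 ∈ A ∪ (A ∖ Y) but 1 ∉ (A ∪ Y) ∩ (Y ∩ A).

(⊆) holds; (⊇) fails.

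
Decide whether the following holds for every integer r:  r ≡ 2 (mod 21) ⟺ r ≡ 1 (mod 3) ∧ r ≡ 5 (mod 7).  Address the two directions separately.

Neither implication holds.

(→) This fails: r = 2 gives 2 ≡ 2 (mod 21) but 2 ≡ 2 (mod 3), so the conjunction on the right does not hold.

(←) This fails: r = 19 satisfies both congruences on the right (19 ≡ 1 mod 3 and 19 ≡ 5 mod 7) yet 19 ≡ 19 (mod 21), not 2.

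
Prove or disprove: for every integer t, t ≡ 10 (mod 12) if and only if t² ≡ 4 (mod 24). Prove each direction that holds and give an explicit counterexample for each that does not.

(→) Suppose t ≡ 10 (mod 12). Working modulo 24, t ∈ {10, 22}; for each such r, r² ≡ 4 (mod 24).

(←) This fails: take t = 2. Then 2² = 4 ≡ 4 (mod 24), yet 2 ≡ 2 (mod 12), not 10.

Only the forward direction holds.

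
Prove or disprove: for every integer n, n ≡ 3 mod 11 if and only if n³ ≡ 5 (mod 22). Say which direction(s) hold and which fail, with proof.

(→) This fails: take n = 14. Then 14 ≡ 3 (mod 11), but 14³ = 2744 ≡ 16 (mod 22), not 5.

(←) Conversely, the residues r modulo 22 with r³ ≡ 5 (mod 22) are exactly {3}, and each is ≡ 3 (mod 11).

(⇒) fails; (⇐) holds.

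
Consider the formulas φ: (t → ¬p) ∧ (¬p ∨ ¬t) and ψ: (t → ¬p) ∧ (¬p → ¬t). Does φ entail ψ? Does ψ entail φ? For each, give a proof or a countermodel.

Forward direction. This fails. Under t = T, p = F, the left side is true but the right side is false.

Converse. Assume the antecedent. If t is true, the antecedent cannot hold. If t is false, (t → ¬p) ∧ (¬p ∨ ¬t) reduces to true regardless of the other variables. Either way (t → ¬p) ∧ (¬p ∨ ¬t) holds.

Only the reverse direction holds.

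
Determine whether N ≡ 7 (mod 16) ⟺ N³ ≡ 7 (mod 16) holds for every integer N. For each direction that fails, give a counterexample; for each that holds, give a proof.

(→) Suppose N ≡ 7 (mod 16). Write N = 16j + 7. Then (16j + 7)³ = 4096j³ + 5376j² + 2352j + 343 = 16(256j³ + 336j² + 147j + 21) + 7, so N³ ≡ 7 (mod 16).

(←) Conversely, suppose N³ ≡ 7 (mod 16). The only residue r in {0, …, 15} with r³ ≡ 7 (mod 16) is r = 7, so N ≡ 7 (mod 16).

Both implications hold.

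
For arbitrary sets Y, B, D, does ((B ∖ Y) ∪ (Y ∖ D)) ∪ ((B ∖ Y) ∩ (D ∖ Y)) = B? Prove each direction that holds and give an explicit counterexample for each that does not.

Neither inclusion holds.

Forward inclusion. This inclusion fails. Take Y = {1}, B = ∅, D = ∅; then 1 ∈ ((B ∖ Y) ∪ (Y ∖ D)) ∪ ((B ∖ Y) ∩ (D ∖ Y)) but 1 ∉ B.

Reverse inclusion. This inclusion fails. Take Y = {1}, B = {1}, D = {1}; then 1 ∈ B but 1 ∉ ((B ∖ Y) ∪ (Y ∖ D)) ∪ ((B ∖ Y) ∩ (D ∖ Y)).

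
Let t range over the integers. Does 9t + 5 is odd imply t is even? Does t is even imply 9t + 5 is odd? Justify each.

(→) Suppose 9t + 5 is odd. Since 9 is odd, 9t and t have the same parity, so 9t + 5 ≡ t + 5 (mod 2). As 5 is odd, 9t + 5 is odd exactly when t is even. Thus t is even.

(←) Conversely, suppose t is even; write t = 2j. Then 9t + 5 = 9·(2j) + 5 = 2·9j + 5, which is odd.

Both directions hold; the statement is true.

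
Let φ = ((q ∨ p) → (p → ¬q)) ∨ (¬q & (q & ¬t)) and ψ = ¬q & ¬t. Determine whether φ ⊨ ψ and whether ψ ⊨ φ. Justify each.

Forward direction. This fails. Under t = T, p = F, q = F, the left side is true but the right side is false.

Converse. Assume the antecedent. If t is true, the antecedent cannot hold. If t is false, the antecedent forces (t = F, p = F, q = F) or (t = F, p = T, q = F), and the consequent holds there. Either way the consequent holds.

Not equivalent: only (⇐) holds.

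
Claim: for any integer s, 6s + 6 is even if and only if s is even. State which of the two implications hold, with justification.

The forward direction fails; the converse holds.

(⟹) This fails: take s = 3. Then 6s + 6 = 24, which is even, yet s = 3 is odd, not even.

(⟸) Suppose s is even. Since 6 is even, 6s is even for every s, so 6s + 6 has the same parity as 6, which is even. Hence 6s + 6 is even.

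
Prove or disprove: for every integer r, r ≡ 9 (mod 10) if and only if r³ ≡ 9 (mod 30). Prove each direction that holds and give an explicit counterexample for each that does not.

Not equivalent: only (⇐) holds.

(⇒) This fails: take r = 19. Then 19 ≡ 9 (mod 10), but 19³ = 6859 ≡ 19 (mod 30), not 9.

(⇐) Conversely, the residues r modulo 30 with r³ ≡ 9 (mod 30) are exactly {9}, and each is ≡ 9 (mod 10).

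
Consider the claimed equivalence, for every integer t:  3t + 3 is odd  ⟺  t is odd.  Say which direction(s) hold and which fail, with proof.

Forward direction. This fails: t = 2 gives 3t + 3 = 9, which is odd, but 2 is even, not odd.

Converse. This also fails: t = 1 is odd, but 3t + 3 = 6 is even, not odd.

Neither implication holds.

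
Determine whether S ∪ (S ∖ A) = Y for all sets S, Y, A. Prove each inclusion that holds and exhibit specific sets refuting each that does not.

Forward inclusion. This inclusion fails. Take S = {1}, Y = ∅, A = ∅; then 1 ∈ S ∪ (S ∖ A) but 1 ∉ Y.

Reverse inclusion. This inclusion fails. Take S = ∅, Y = {1}, A = ∅; then 1 ∈ Y but 1 ∉ S ∪ (S ∖ A).

Both inclusions fail.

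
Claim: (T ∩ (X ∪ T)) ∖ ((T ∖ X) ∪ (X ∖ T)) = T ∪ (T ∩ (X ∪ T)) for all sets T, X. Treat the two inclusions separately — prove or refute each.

(⊇) This inclusion fails. Take T = {1}, X = ∅; then 1 ∈ T ∪ (T ∩ (X ∪ T)) but 1 ∉ (T ∩ (X ∪ T)) ∖ ((T ∖ X) ∪ (X ∖ T)).

(⊆) Let x ∈ (T ∩ (X ∪ T)) ∖ ((T ∖ X) ∪ (X ∖ T)). Then x ∈ T ∩ X, from which x ∈ T ∪ (T ∩ (X ∪ T)).

The sets are not equal: only the forward inclusion holds.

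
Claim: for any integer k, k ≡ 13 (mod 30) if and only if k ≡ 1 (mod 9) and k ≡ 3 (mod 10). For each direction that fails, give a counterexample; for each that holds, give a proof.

Forward direction. This fails: k = 43 gives 43 ≡ 13 (mod 30) but 43 ≡ 7 (mod 9), so the conjunction on the right does not hold.

Converse. If k ≡ 1 (mod 9) and k ≡ 3 (mod 10), then by the Chinese remainder theorem k ≡ 73 (mod 90). Since 73 ≡ 13 (mod 30) and 30 ∣ 90, we get k ≡ 13 (mod 30).

Only the converse holds.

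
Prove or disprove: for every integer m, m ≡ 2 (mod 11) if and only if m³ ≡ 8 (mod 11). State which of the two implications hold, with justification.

Both directions hold; the statement is true.

(←) For the converse, argue contrapositively. If m ≢ 2 (mod 11), then m is congruent to one of 0, 1, 3, 4, 5, 6, 7, 8, 9, 10 modulo 11, and these give m³ ≡ 0, 1, 5, 9, 4, 7, 2, 6, 3, 10 respectively — never 8.

(→) Suppose m ≡ 2 (mod 11). Write m = 11j + 2. Then (11j + 2)³ = 1331j³ + 726j² + 132j + 8 = 11(121j³ + 66j² + 12j) + 8, so m³ ≡ 8 (mod 11).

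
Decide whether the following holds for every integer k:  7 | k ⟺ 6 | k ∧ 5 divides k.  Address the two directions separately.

(⟹) This fails: take k = 7. Certainly 7 ∣ 7, but 6 ∤ 7.

(⟸) This fails: take k = 30. Both 6 ∣ 30 and 5 ∣ 30, yet 30 is not a multiple of 7 (since 30 = 4·7 + 2), so 7 ∤ 30.

Neither direction holds.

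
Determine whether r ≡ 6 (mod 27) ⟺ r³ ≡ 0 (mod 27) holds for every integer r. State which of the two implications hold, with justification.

(⟹) Suppose r ≡ 6 (mod 27). Write r = 27j + 6. Then (27j + 6)³ = 19683j³ + 13122j² + 2916j + 216 = 27(729j³ + 486j² + 108j + 8) + 0, so r³ ≡ 0 (mod 27).

(⟸) This fails: take r = 0. Then 0³ = 0 ≡ 0 (mod 27), yet 0 ≡ 0 (mod 27), not 6.

Only the forward implication holds.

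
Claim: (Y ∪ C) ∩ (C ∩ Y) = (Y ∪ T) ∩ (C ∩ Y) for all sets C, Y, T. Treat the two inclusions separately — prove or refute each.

(⟸) Let x ∈ (Y ∪ T) ∩ (C ∩ Y). Then either x ∈ C ∩ Y and x ∉ T; or x ∈ C ∩ Y ∩ T. In each case x ∈ (Y ∪ C) ∩ (C ∩ Y), so (Y ∪ T) ∩ (C ∩ Y) ⊆ (Y ∪ C) ∩ (C ∩ Y).

(⟹) Let x ∈ (Y ∪ C) ∩ (C ∩ Y). Then either x ∈ C ∩ Y and x ∉ T; or x ∈ C ∩ Y ∩ T. In each case x ∈ (Y ∪ T) ∩ (C ∩ Y), so (Y ∪ C) ∩ (C ∩ Y) ⊆ (Y ∪ T) ∩ (C ∩ Y).

Both inclusions hold; the sets are equal.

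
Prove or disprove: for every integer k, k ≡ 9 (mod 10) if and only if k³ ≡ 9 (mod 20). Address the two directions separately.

Only the reverse direction holds.

(←) The residues r modulo 20 with r³ ≡ 9 (mod 20) are exactly {9}, and each is ≡ 9 (mod 10).

(→) This fails: take k = 19. Then 19 ≡ 9 (mod 10), but 19³ = 6859 ≡ 19 (mod 20), not 9.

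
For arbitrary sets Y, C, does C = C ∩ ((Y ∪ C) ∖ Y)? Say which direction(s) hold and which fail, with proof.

(⊇) Let x ∈ C ∩ ((Y ∪ C) ∖ Y). Then x ∈ C and x ∉ Y, from which x ∈ C.

(⊆) This inclusion fails. Take Y = {1}, C = {1}; then 1 ∈ C but 1 ∉ C ∩ ((Y ∪ C) ∖ Y).

The sets are not equal: only the reverse inclusion holds.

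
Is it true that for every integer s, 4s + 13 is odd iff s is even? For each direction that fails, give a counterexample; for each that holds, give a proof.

(→) This fails: take s = 5. Then 4s + 13 = 33, which is odd, yet s = 5 is odd, not even.

(←) Suppose s is even. Since 4 is even, 4s is even for every s, so 4s + 13 has the same parity as 13, which is odd. Hence 4s + 13 is odd.

The forward direction fails; the converse holds.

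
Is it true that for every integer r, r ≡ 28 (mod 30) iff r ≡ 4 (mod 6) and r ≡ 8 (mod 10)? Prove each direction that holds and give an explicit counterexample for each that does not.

(←) If r ≡ 4 (mod 6) and r ≡ 8 (mod 10), then by the Chinese remainder theorem r ≡ 28 (mod 30). This is exactly r ≡ 28 (mod 30).

(→) Suppose r ≡ 28 (mod 30); write r = 30j + 28. Since 6 ∣ 30, reducing mod 6 gives r ≡ 28 ≡ 4 (mod 6); since 10 ∣ 30, reducing mod 10 gives r ≡ 28 ≡ 8 (mod 10).

Both directions hold; the statement is true.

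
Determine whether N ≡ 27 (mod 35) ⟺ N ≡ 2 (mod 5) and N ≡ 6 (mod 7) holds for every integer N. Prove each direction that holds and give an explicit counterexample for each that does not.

(⟸) If N ≡ 2 (mod 5) and N ≡ 6 (mod 7), then by the Chinese remainder theorem N ≡ 27 (mod 35). This is exactly N ≡ 27 (mod 35).

(⟹) Suppose N ≡ 27 (mod 35); write N = 35j + 27. Since 5 ∣ 35, reducing mod 5 gives N ≡ 27 ≡ 2 (mod 5); since 7 ∣ 35, reducing mod 7 gives N ≡ 27 ≡ 6 (mod 7).

Both directions hold; the statement is true.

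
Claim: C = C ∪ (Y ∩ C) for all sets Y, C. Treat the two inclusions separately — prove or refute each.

Forward inclusion. Let x ∈ C. Then either x ∈ C and x ∉ Y; or x ∈ Y ∩ C. In each case x ∈ C ∪ (Y ∩ C), so C ⊆ C ∪ (Y ∩ C).

Reverse inclusion. Let x ∈ C ∪ (Y ∩ C). Then either x ∈ C and x ∉ Y; or x ∈ Y ∩ C. In each case x ∈ C, so C ∪ (Y ∩ C) ⊆ C.

The two sets are equal.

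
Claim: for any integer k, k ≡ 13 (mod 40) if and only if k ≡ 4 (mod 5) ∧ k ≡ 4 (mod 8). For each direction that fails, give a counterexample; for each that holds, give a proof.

(⇒) fails and (⇐) fails.

(→) This fails: k = 13 gives 13 ≡ 13 (mod 40) but 13 ≡ 3 (mod 5), so the conjunction on the right does not hold.

(←) This fails: k = 4 satisfies both congruences on the right (4 ≡ 4 mod 5 and 4 ≡ 4 mod 8) yet 4 ≡ 4 (mod 40), not 13.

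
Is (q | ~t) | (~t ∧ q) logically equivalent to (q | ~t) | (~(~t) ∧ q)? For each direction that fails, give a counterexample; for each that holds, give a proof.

Converse. Assume the antecedent. If t is true, the antecedent forces (t = T, q = T), and (q | ~t) | (~t ∧ q) holds there. If t is false, (q | ~t) | (~t ∧ q) reduces to true regardless of the other variables. Either way (q | ~t) | (~t ∧ q) holds.

Forward direction. Assume the antecedent. If t is true, the antecedent forces (t = T, q = T), and (q | ~t) | (~(~t) ∧ q) holds there. If t is false, (q | ~t) | (~(~t) ∧ q) reduces to true regardless of the other variables. Either way (q | ~t) | (~(~t) ∧ q) holds.

Equivalent; both directions hold.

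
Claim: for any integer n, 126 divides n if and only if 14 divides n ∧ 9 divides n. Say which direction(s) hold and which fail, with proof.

Equivalent; both directions hold.

Forward direction. If 126 ∣ n, write n = 126q. Since 126 = 9·14, n = 14·(9q), so 14 ∣ n; and since 126 = 14·9, n = 9·(14q), so 9 ∣ n.

Converse. Suppose 14 ∣ n and 9 ∣ n. Any common multiple of 14 and 9 is a multiple of their lcm; here gcd(14, 9) = 1, so lcm(14, 9) = 14·9 = 126, so 126 ∣ n.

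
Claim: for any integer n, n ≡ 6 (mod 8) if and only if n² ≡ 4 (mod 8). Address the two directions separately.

(→) Suppose n ≡ 6 (mod 8). Write n = 8j + 6. Then (8j + 6)² = 64j² + 96j + 36 = 8(8j² + 12j + 4) + 4, so n² ≡ 4 (mod 8).

(←) This fails: take n = 2. Then 2² = 4 ≡ 4 (mod 8), yet 2 ≡ 2 (mod 8), not 6.

(⇒) holds; (⇐) fails.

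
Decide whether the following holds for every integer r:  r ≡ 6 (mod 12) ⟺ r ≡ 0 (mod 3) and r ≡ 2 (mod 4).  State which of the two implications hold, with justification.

Forward direction. Suppose r ≡ 6 (mod 12); write r = 12j + 6. Since 3 ∣ 12, reducing mod 3 gives r ≡ 6 ≡ 0 (mod 3); since 4 ∣ 12, reducing mod 4 gives r ≡ 6 ≡ 2 (mod 4).

Converse. If r ≡ 0 (mod 3) and r ≡ 2 (mod 4), then by the Chinese remainder theorem r ≡ 6 (mod 12). This is exactly r ≡ 6 (mod 12).

The biconditional holds.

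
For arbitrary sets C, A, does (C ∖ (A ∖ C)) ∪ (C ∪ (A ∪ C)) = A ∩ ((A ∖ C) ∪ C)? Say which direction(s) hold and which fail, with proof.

(⟹) This inclusion fails. Take C = {1}, A = ∅; then 1 ∈ (C ∖ (A ∖ C)) ∪ (C ∪ (A ∪ C)) but 1 ∉ A ∩ ((A ∖ C) ∪ C).

(⟸) Let x ∈ A ∩ ((A ∖ C) ∪ C). Then either x ∈ A and x ∉ C; or x ∈ C ∩ A. In each case x ∈ (C ∖ (A ∖ C)) ∪ (C ∪ (A ∪ C)), so A ∩ ((A ∖ C) ∪ C) ⊆ (C ∖ (A ∖ C)) ∪ (C ∪ (A ∪ C)).

Only the reverse inclusion holds.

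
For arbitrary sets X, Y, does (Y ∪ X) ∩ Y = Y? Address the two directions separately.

Both inclusions hold.

(⊇) Let x ∈ Y. Then either x ∈ Y and x ∉ X; or x ∈ X ∩ Y. In each case x ∈ (Y ∪ X) ∩ Y, so Y ⊆ (Y ∪ X) ∩ Y.

(⊆) Let x ∈ (Y ∪ X) ∩ Y. Then either x ∈ Y and x ∉ X; or x ∈ X ∩ Y. In each case x ∈ Y, so (Y ∪ X) ∩ Y ⊆ Y.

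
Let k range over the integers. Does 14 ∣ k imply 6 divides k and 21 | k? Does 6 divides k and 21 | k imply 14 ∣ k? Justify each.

(⟹) This fails: take k = 14. Certainly 14 ∣ 14, but 6 ∤ 14.

(⟸) Suppose 6 ∣ k and 21 ∣ k. Any common multiple of 6 and 21 is a multiple of their lcm; here lcm(6, 21) = 6·21/gcd(6, 21) = 126/3 = 42, so 42 ∣ k. Since 14 ∣ 42, it follows that 14 ∣ k.

Not equivalent: only (⇐) holds.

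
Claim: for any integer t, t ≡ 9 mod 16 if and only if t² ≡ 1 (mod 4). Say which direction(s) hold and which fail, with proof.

(⟹) Suppose t ≡ 9 (mod 16). Then t² ≡ 9² = 81 (mod 16), and since 4 ∣ 16, also t² ≡ 1 (mod 4).

(⟸) This fails: take t = 1. Then 1² = 1 ≡ 1 (mod 4), yet 1 ≡ 1 (mod 16), not 9.

The forward direction holds; the converse fails.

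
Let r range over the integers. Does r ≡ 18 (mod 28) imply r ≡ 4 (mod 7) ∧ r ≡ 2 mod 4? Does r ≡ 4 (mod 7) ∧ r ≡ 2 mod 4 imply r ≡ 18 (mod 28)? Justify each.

Both implications hold.

(←) If r ≡ 4 (mod 7) and r ≡ 2 (mod 4), then by the Chinese remainder theorem r ≡ 18 (mod 28). This is exactly r ≡ 18 (mod 28).

(→) Suppose r ≡ 18 (mod 28); write r = 28j + 18. Since 7 ∣ 28, reducing mod 7 gives r ≡ 18 ≡ 4 (mod 7); since 4 ∣ 28, reducing mod 4 gives r ≡ 18 ≡ 2 (mod 4).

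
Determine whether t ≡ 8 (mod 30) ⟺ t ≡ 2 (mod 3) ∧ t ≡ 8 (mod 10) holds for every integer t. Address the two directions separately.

Equivalent; both directions hold.

[⇒] Suppose t ≡ 8 (mod 30); write t = 30j + 8. Since 3 ∣ 30, reducing mod 3 gives t ≡ 8 ≡ 2 (mod 3); since 10 ∣ 30, reducing mod 10 gives t ≡ 8 (mod 10).

[⇐] Conversely, if t ≡ 2 (mod 3) and t ≡ 8 (mod 10), then by the Chinese remainder theorem t ≡ 8 (mod 30). This is exactly t ≡ 8 (mod 30).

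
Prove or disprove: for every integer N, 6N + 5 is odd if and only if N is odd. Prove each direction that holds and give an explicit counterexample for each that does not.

Converse. Suppose N is odd. Since 6 is even, 6N is even for every N, so 6N + 5 has the same parity as 5, which is odd. Hence 6N + 5 is odd.

Forward direction. This fails: take N = 0. Then 6N + 5 = 5, which is odd, yet N = 0 is even, not odd.

(⇒) fails; (⇐) holds.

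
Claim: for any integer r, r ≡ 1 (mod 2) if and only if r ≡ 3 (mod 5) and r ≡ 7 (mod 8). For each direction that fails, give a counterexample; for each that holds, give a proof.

(→) This fails: r = 1 gives 1 ≡ 1 (mod 2) but 1 ≡ 1 (mod 5), so the conjunction on the right does not hold.

(←) Conversely, if r ≡ 3 (mod 5) and r ≡ 7 (mod 8), then by the Chinese remainder theorem r ≡ 23 (mod 40). Since 23 ≡ 1 (mod 2) and 2 ∣ 40, we get r ≡ 1 (mod 2).

Not equivalent: only (⇐) holds.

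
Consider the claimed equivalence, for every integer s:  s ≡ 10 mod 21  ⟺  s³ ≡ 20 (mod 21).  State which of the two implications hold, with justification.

(⟹) This fails: take s = 10. Then 10 ≡ 10 (mod 21), but 10³ = 1000 ≡ 13 (mod 21), not 20.

(⟸) This fails: take s = 5. Then 5³ = 125 ≡ 20 (mod 21), yet 5 ≡ 5 (mod 21), not 10.

(⇒) fails and (⇐) fails.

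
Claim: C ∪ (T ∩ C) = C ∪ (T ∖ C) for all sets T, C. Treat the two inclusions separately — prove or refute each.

(⊆) Let x ∈ C ∪ (T ∩ C). Then either x ∈ C and x ∉ T; or x ∈ T ∩ C. In each case x ∈ C ∪ (T ∖ C), so C ∪ (T ∩ C) ⊆ C ∪ (T ∖ C).

(⊇) This inclusion fails. Take T = {1}, C = ∅; then 1 ∈ C ∪ (T ∖ C) but 1 ∉ C ∪ (T ∩ C).

Only the forward inclusion holds.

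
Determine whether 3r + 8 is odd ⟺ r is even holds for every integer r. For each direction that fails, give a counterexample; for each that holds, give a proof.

(⟹) This fails: r = 5 gives 3r + 8 = 23, which is odd, but 5 is odd, not even.

(⟸) This also fails: r = 0 is even, but 3r + 8 = 8 is even, not odd.

(⇒) fails and (⇐) fails.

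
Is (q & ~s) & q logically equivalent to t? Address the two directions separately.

(⇒) fails and (⇐) fails.

(⟹) This fails. Under q = T, t = F, s = F, the left side is true but the right side is false.

(⟸) This fails. Under q = F, t = T, s = F, the left side is false but the right side is true.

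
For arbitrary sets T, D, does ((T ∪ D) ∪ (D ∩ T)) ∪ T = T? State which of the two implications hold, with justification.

Forward inclusion. This inclusion fails. Take T = ∅, D = {1}; then 1 ∈ ((T ∪ D) ∪ (D ∩ T)) ∪ T but 1 ∉ T.

Reverse inclusion. Let x ∈ T. Then either x ∈ T and x ∉ D; or x ∈ T ∩ D. In each case x ∈ ((T ∪ D) ∪ (D ∩ T)) ∪ T, so T ⊆ ((T ∪ D) ∪ (D ∩ T)) ∪ T.

Only the reverse inclusion holds.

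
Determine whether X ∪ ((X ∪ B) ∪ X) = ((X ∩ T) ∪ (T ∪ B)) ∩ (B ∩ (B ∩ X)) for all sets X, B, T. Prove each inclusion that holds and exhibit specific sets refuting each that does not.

The sets are not equal: only the reverse inclusion holds.

Forward inclusion. This inclusion fails. Take X = {1}, B = ∅, T = ∅; then 1 ∈ X ∪ ((X ∪ B) ∪ X) but 1 ∉ ((X ∩ T) ∪ (T ∪ B)) ∩ (B ∩ (B ∩ X)).

Reverse inclusion. Let x ∈ ((X ∩ T) ∪ (T ∪ B)) ∩ (B ∩ (B ∩ X)). Then either x ∈ X ∩ B and x ∉ T; or x ∈ X ∩ B ∩ T. In each case x ∈ X ∪ ((X ∪ B) ∪ X), so ((X ∩ T) ∪ (T ∪ B)) ∩ (B ∩ (B ∩ X)) ⊆ X ∪ ((X ∪ B) ∪ X).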